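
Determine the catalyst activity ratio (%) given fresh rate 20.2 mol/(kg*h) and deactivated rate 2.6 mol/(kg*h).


Activity (%) = (rate_used / rate_fresh) * 100
rate_used = 2.6, rate_fresh = 20.2
= (2.6 / 20.2) * 100
= 0.1287 * 100 = 12.87

12.87 %


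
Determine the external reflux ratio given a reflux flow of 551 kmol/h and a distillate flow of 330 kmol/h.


Reflux ratio definition: R = L / D (liquid returned / distillate withdrawn)
L = 551 kmol/h, D = 330 kmol/h
R = 551 / 330 = 1.670

1.670


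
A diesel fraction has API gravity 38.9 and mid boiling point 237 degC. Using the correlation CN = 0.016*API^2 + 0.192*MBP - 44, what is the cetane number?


CN = 0.016 * 38.9^2 + 0.192 * 237 - 44
CN = 24.21136 + 45.504 - 44 = 25.71536

25.71536


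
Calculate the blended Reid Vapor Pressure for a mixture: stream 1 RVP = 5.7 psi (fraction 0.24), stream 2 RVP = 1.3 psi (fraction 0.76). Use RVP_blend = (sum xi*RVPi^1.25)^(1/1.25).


Chevron index: RVP_blend = (sum xi*RVPi^1.25)^(1/1.25)
RVP^1.25 terms: 0.24 * 5.7^1.25 + 0.76 * 1.3^1.25 = 3.16873
RVP_blend = 3.16873^(1/1.25) = 2.516

2.516 psi


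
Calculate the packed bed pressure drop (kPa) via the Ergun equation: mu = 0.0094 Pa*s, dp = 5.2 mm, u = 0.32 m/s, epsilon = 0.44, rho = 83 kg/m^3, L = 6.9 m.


dp = 5.2 mm = 0.0052 m
Viscous term = 150*0.0094*0.32*(1-0.44)^2 / (0.0052^2*0.44^3) = 61430
Inertial term = 1.75*83*0.32^2*(1-0.44) / (0.0052*0.44^3) = 18803.7
dP/L = 61430 + 18803.7 = 80233.7 Pa/m
dP = 80233.7 * 6.9 / 1000 = 553.6 kPa

553.6 kPa


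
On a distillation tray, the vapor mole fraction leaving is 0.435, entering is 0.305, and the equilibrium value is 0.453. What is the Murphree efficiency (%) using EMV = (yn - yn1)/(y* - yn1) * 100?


Murphree vapor efficiency: EMV = (y_n - y_(n-1)) / (y*_n - y_(n-1)) * 100
EMV = (0.435 - 0.305) / (0.453 - 0.305) * 100 = 0.13 / 0.148 * 100 = 87.84

87.84 %


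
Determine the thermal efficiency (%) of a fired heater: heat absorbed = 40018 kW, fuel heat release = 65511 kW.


Furnace efficiency = Q_absorbed / Q_fuel * 100
= 40018 / 65511 * 100 = 61.09

61.09 %


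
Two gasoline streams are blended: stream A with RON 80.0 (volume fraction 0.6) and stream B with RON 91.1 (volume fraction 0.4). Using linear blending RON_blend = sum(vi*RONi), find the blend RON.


Linear blending: RON_blend = sum(vi * RONi)
Contribution 1: 0.6 * 80.0 = 48
Contribution 2: 0.4 * 91.1 = 36.44
RON_blend = 48 + 36.44 = 84.44

84.44


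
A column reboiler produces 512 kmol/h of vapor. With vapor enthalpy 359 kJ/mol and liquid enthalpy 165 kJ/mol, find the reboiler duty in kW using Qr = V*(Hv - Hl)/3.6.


Qr = 512 * (359 - 165) / 3.6 = 512 * 194 / 3.6 = 27590

27590 kW


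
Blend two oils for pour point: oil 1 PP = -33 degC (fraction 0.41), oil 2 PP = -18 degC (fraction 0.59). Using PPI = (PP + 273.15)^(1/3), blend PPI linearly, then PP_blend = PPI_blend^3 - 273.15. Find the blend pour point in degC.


PPI_1 = (-33 + 273.15)^(1/3) = 6.215759
PPI_2 = (-18 + 273.15)^(1/3) = 6.342569
PPI_blend = 0.41 * 6.215759 + 0.59 * 6.342569 = 6.290577
PP_blend = 6.290577^3 - 273.15 = 248.9267 - 273.15 = -24.22

-24.22 degC


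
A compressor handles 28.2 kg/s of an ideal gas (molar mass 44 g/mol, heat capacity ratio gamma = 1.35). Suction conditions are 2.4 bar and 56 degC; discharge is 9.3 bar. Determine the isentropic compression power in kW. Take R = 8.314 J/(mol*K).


Isentropic work: W = m*(gamma/(gamma-1))*(R*T1/MW)*((P2/P1)^((gamma-1)/gamma) - 1)
T1 = 56 + 273.15 = 329.15 K
Pressure ratio = 9.3 / 2.4 = 3.875
Exponent = (1.35 - 1)/1.35 = 0.259259
(P2/P1)^exp - 1 = 3.875^0.259259 - 1 = 0.42074
W = 28.2 * 1.35 / 0.35 * 8.314 * 329.15 / 44 * 0.42074 = 2846

2846 kW


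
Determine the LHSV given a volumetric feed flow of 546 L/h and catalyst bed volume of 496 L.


LHSV = volumetric feed rate / catalyst volume
= 546 L/h / 496 L
= 1.101 h^-1

1.101 h^-1


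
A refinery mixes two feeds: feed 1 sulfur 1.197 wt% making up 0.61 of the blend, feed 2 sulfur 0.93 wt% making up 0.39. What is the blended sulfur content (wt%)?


Linear sulfur blending: S_blend = x1*S1 + x2*S2
Contribution 1: 0.61 * 1.197 = 0.73017 wt%
Contribution 2: 0.39 * 0.93 = 0.3627 wt%
S_blend = 0.73017 + 0.3627 = 1.09287

1.09287 wt%


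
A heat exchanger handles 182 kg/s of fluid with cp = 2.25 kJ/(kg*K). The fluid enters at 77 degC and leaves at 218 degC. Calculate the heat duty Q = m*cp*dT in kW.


Q = m_dot * cp * delta_T
delta_T = 218 - 77 = 141 K
Q = 182 * 2.25 * 141
= 409.5 * 141
= 57739.5 kW

57739.5 kW


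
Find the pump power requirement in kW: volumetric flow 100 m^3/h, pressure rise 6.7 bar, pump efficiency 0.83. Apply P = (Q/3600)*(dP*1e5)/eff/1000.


Q = 100 / 3600 = 0.0277778 m^3/s
P = 0.0277778 * (6.7 * 1e5) / 0.83 / 1000 = 22.42

22.42 kW


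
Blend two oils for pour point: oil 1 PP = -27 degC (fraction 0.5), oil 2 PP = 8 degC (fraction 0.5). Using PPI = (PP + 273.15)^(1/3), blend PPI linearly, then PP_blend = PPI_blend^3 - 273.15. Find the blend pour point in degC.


PPI_1 = (-27 + 273.15)^(1/3) = 6.2671
PPI_2 = (8 + 273.15)^(1/3) = 6.551077
PPI_blend = 0.5 * 6.2671 + 0.5 * 6.551077 = 6.409089
PP_blend = 6.409089^3 - 273.15 = 263.2624 - 273.15 = -9.89

-9.89 degC


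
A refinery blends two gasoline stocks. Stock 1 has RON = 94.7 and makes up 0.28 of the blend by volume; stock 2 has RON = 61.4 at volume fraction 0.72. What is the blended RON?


Linear blending: RON_blend = sum(vi * RONi)
Contribution 1: 0.28 * 94.7 = 26.516
Contribution 2: 0.72 * 61.4 = 44.208
RON_blend = 26.516 + 44.208 = 70.724

70.724


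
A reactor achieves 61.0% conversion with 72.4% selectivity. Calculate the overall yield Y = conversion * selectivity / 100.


Overall yield = conversion (%) * selectivity (%) / 100
Conversion = 61.0%, Selectivity = 72.4%
Y = 61.0 * 72.4 / 100
= 44.164 %

44.164 %


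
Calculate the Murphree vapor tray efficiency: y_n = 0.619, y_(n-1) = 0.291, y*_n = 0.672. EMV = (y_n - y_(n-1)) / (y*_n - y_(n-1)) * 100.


Murphree vapor efficiency: EMV = (y_n - y_(n-1)) / (y*_n - y_(n-1)) * 100
EMV = (0.619 - 0.291) / (0.672 - 0.291) * 100 = 0.328 / 0.381 * 100 = 86.09

86.09 %


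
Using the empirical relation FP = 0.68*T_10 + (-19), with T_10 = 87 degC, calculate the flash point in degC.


FP = 0.68 * 87 + (-19) = 40.16

40.16 degC


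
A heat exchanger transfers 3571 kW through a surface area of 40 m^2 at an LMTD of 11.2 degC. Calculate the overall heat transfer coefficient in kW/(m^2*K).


From Q = U*A*LMTD, U = Q / (A * LMTD)
U = 3571 / (40 * 11.2) = 3571 / 448 = 7.971

7.971 kW/(m^2*K)


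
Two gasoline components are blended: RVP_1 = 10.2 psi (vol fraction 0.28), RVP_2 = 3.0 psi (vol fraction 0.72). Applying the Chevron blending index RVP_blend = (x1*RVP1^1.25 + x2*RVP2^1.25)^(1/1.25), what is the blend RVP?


Chevron index: RVP_blend = (sum xi*RVPi^1.25)^(1/1.25)
RVP^1.25 terms: 0.28 * 10.2^1.25 + 0.72 * 3.0^1.25 = 7.94669
RVP_blend = 7.94669^(1/1.25) = 5.250

5.250 psi


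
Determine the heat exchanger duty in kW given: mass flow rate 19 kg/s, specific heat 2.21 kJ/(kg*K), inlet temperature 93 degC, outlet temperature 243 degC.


Q = m_dot * cp * delta_T
delta_T = 243 - 93 = 150 K
Q = 19 * 2.21 * 150
= 41.99 * 150
= 6298.5 kW

6298.5 kW


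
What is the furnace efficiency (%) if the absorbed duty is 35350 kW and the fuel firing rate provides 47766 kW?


Furnace efficiency = Q_absorbed / Q_fuel * 100
= 35350 / 47766 * 100 = 74.01

74.01 %


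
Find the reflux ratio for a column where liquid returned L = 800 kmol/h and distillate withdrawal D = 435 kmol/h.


Reflux ratio definition: R = L / D (liquid returned / distillate withdrawn)
L = 800 kmol/h, D = 435 kmol/h
R = 800 / 435 = 1.839

1.839


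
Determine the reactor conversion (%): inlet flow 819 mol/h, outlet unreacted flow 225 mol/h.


X = (F_in - F_out) / F_in * 100
Moles reacted = 819 - 225 = 594
X = 594 / 819 * 100
= 0.7253 * 100
= 72.53 %

72.53 %


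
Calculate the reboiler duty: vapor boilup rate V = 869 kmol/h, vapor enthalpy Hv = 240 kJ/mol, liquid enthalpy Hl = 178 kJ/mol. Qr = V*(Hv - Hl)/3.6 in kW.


Qr = 869 * (240 - 178) / 3.6 = 869 * 62 / 3.6 = 14970

14970 kW


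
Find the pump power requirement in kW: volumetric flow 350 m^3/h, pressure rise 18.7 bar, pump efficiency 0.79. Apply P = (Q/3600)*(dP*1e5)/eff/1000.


Q = 350 / 3600 = 0.0972222 m^3/s
P = 0.0972222 * (18.7 * 1e5) / 0.79 / 1000 = 230.1

230.1 kW


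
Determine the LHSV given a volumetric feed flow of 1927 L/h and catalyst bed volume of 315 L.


LHSV = volumetric feed rate / catalyst volume
= 1927 L/h / 315 L
= 6.117 h^-1

6.117 h^-1


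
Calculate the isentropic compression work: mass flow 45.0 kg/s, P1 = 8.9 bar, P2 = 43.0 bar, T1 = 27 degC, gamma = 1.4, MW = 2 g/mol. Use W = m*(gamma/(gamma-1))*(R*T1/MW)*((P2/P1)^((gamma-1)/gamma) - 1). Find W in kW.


Isentropic work: W = m*(gamma/(gamma-1))*(R*T1/MW)*((P2/P1)^((gamma-1)/gamma) - 1)
T1 = 27 + 273.15 = 300.15 K
Pressure ratio = 43.0 / 8.9 = 4.83146
Exponent = (1.4 - 1)/1.4 = 0.285714
(P2/P1)^exp - 1 = 4.83146^0.285714 - 1 = 0.568378
W = 45.0 * 1.4 / 0.4 * 8.314 * 300.15 / 2 * 0.568378 = 111700

111700 kW


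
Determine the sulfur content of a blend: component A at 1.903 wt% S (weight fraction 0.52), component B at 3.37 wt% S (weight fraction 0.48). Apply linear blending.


Linear sulfur blending: S_blend = x1*S1 + x2*S2
Contribution 1: 0.52 * 1.903 = 0.98956 wt%
Contribution 2: 0.48 * 3.37 = 1.6176 wt%
S_blend = 0.98956 + 1.6176 = 2.60716

2.60716 wt%


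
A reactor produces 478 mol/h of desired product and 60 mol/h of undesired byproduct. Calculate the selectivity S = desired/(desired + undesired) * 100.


Selectivity = desired / (desired + undesired) * 100
Total products = 478 + 60 = 538 mol/h
S = 478 / 538 * 100
= 0.8885 * 100
= 88.85 %

88.85 %


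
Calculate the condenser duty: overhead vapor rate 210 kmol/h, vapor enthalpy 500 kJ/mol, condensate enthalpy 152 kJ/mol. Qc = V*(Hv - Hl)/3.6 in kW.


Qc = 210 * (500 - 152) / 3.6 = 210 * 348 / 3.6 = 20300

20300 kW


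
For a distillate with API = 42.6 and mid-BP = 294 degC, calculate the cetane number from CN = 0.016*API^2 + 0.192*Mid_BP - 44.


CN = 0.016 * 42.6^2 + 0.192 * 294 - 44
CN = 29.03616 + 56.448 - 44 = 41.48416

41.48416


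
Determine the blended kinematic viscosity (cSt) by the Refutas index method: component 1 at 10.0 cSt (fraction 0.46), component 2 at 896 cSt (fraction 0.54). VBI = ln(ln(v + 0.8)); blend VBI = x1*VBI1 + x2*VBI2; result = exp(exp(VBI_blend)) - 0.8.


Refutas method: VBN_i = 14.534*ln(ln(visc_i + 0.8)) + 10.975, blended linearly by mass fraction; since VBN is linear in VBI_i = ln(ln(visc_i + 0.8)) and the fractions sum to 1, blend VBI directly: visc = exp(exp(VBI_blend)) - 0.8
VBI_1 = ln(ln(10.0 + 0.8)) = 0.86691
VBI_2 = ln(ln(896 + 0.8)) = 1.91675
VBI_blend = 0.46 * 0.86691 + 0.54 * 1.91675 = 1.43382
visc_blend = exp(exp(1.43382)) - 0.8 = 65.53

65.53 cSt


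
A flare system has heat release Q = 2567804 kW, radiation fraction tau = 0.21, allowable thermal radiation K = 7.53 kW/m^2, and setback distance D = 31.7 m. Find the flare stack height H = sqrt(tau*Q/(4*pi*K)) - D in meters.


tau*Q/(4*pi*K) = 0.21 * 2567804 / (4 * pi * 7.53) = 5698.71
sqrt(5698.71) = 75.4898
H = 75.4898 - 31.7 = 43.79

43.79 m


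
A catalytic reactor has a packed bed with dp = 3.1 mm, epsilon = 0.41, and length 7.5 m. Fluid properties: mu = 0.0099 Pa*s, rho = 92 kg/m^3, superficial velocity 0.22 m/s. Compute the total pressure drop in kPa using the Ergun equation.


dp = 3.1 mm = 0.0031 m
Viscous term = 150*0.0099*0.22*(1-0.41)^2 / (0.0031^2*0.41^3) = 171703
Inertial term = 1.75*92*0.22^2*(1-0.41) / (0.0031*0.41^3) = 21518.4
dP/L = 171703 + 21518.4 = 193221 Pa/m
dP = 193221 * 7.5 / 1000 = 1449 kPa

1449 kPa


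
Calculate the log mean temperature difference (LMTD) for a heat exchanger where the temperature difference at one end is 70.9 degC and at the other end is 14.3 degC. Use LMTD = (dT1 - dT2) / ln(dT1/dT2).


LMTD = (dT1 - dT2) / ln(dT1/dT2)
= (70.9 - 14.3) / ln(70.9 / 14.3) = 56.6 / 1.60101 = 35.35

35.35 degC


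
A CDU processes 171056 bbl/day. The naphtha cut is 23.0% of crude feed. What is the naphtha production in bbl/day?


Crude throughput = 171056 bbl/day
Fraction yield = 23.0%
yield = throughput * fraction / 100
yield = 171056 * 23.0 / 100 = 39342.88

39342.88 bbl/day


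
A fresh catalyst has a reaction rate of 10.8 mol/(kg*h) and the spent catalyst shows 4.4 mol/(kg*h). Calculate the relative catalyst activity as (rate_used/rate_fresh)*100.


Activity (%) = (rate_used / rate_fresh) * 100
rate_used = 4.4, rate_fresh = 10.8
= (4.4 / 10.8) * 100
= 0.4074 * 100 = 40.74

40.74 %


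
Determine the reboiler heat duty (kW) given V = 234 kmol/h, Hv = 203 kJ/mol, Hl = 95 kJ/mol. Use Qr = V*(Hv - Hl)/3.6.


Qr = 234 * (203 - 95) / 3.6 = 234 * 108 / 3.6 = 7020

7020 kW


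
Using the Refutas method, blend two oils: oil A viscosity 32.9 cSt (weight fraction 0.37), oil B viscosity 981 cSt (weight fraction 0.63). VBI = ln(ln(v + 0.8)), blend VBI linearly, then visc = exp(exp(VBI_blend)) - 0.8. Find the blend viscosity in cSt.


Refutas method: VBN_i = 14.534*ln(ln(visc_i + 0.8)) + 10.975, blended linearly by mass fraction; since VBN is linear in VBI_i = ln(ln(visc_i + 0.8)) and the fractions sum to 1, blend VBI directly: visc = exp(exp(VBI_blend)) - 0.8
VBI_1 = ln(ln(32.9 + 0.8)) = 1.25775
VBI_2 = ln(ln(981 + 0.8)) = 1.92998
VBI_blend = 0.37 * 1.25775 + 0.63 * 1.92998 = 1.68125
visc_blend = exp(exp(1.68125)) - 0.8 = 214.6

214.6 cSt


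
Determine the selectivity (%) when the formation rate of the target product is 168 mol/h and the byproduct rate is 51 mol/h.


Selectivity = desired / (desired + undesired) * 100
Total products = 168 + 51 = 219 mol/h
S = 168 / 219 * 100
= 0.7671 * 100
= 76.71 %

76.71 %


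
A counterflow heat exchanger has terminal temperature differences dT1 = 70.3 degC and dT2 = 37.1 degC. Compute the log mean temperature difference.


LMTD = (dT1 - dT2) / ln(dT1/dT2)
= (70.3 - 37.1) / ln(70.3 / 37.1) = 33.2 / 0.639155 = 51.94

51.94 degC


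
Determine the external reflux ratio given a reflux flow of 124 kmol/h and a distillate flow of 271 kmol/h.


Reflux ratio definition: R = L / D (liquid returned / distillate withdrawn)
L = 124 kmol/h, D = 271 kmol/h
R = 124 / 271 = 0.4576

0.4576


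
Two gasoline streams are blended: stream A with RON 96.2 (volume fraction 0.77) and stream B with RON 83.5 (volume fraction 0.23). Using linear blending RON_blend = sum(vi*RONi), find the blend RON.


Linear blending: RON_blend = sum(vi * RONi)
Contribution 1: 0.77 * 96.2 = 74.074
Contribution 2: 0.23 * 83.5 = 19.205
RON_blend = 74.074 + 19.205 = 93.279

93.279


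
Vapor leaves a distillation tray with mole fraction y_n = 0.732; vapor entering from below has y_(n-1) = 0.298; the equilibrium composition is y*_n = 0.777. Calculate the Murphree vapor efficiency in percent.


Murphree vapor efficiency: EMV = (y_n - y_(n-1)) / (y*_n - y_(n-1)) * 100
EMV = (0.732 - 0.298) / (0.777 - 0.298) * 100 = 0.434 / 0.479 * 100 = 90.61

90.61 %


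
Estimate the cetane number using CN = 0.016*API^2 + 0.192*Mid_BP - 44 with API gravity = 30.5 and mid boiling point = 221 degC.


CN = 0.016 * 30.5^2 + 0.192 * 221 - 44
CN = 14.884 + 42.432 - 44 = 13.316

13.316


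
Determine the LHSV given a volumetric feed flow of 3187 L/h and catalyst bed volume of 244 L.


LHSV = volumetric feed rate / catalyst volume
= 3187 L/h / 244 L
= 13.06 h^-1

13.06 h^-1


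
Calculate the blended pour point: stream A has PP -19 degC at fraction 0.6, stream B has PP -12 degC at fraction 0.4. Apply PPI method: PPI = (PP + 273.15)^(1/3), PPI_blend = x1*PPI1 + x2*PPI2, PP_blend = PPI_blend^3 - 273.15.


PPI_1 = (-19 + 273.15)^(1/3) = 6.334272
PPI_2 = (-12 + 273.15)^(1/3) = 6.391901
PPI_blend = 0.6 * 6.334272 + 0.4 * 6.391901 = 6.357324
PP_blend = 6.357324^3 - 273.15 = 256.9349 - 273.15 = -16.22

-16.22 degC


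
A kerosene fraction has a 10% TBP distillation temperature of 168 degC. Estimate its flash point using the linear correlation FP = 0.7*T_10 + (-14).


FP = 0.7 * 168 + (-14) = 103.6

103.6 degC


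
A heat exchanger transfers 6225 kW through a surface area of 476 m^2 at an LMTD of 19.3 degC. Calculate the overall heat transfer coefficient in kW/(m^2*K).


From Q = U*A*LMTD, U = Q / (A * LMTD)
U = 6225 / (476 * 19.3) = 6225 / 9186.8 = 0.6776

0.6776 kW/(m^2*K)


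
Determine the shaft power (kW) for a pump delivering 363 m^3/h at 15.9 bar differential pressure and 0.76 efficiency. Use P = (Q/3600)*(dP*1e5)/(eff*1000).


Q = 363 / 3600 = 0.100833 m^3/s
P = 0.100833 * (15.9 * 1e5) / 0.76 / 1000 = 211.0

211.0 kW


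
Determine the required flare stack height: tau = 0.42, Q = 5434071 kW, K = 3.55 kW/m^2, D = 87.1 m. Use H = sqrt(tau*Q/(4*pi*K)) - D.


tau*Q/(4*pi*K) = 0.42 * 5434071 / (4 * pi * 3.55) = 51160.7
sqrt(51160.7) = 226.187
H = 226.187 - 87.1 = 139.1

139.1 m


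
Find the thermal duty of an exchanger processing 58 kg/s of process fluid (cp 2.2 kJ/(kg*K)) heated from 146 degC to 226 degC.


Q = m_dot * cp * delta_T
delta_T = 226 - 146 = 80 K
Q = 58 * 2.2 * 80
= 127.6 * 80
= 10208 kW

10208 kW


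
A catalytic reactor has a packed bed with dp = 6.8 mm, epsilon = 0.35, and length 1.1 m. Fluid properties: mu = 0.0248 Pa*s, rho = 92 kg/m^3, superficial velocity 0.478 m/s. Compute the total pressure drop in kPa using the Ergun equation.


dp = 6.8 mm = 0.0068 m
Viscous term = 150*0.0248*0.478*(1-0.35)^2 / (0.0068^2*0.35^3) = 378944
Inertial term = 1.75*92*0.478^2*(1-0.35) / (0.0068*0.35^3) = 82012.9
dP/L = 378944 + 82012.9 = 460957 Pa/m
dP = 460957 * 1.1 / 1000 = 507.1 kPa

507.1 kPa


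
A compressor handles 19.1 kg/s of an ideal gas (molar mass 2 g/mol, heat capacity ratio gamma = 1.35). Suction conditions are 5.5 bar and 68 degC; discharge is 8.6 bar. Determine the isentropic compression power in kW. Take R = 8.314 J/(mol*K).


Isentropic work: W = m*(gamma/(gamma-1))*(R*T1/MW)*((P2/P1)^((gamma-1)/gamma) - 1)
T1 = 68 + 273.15 = 341.15 K
Pressure ratio = 8.6 / 5.5 = 1.56364
Exponent = (1.35 - 1)/1.35 = 0.259259
(P2/P1)^exp - 1 = 1.56364^0.259259 - 1 = 0.122876
W = 19.1 * 1.35 / 0.35 * 8.314 * 341.15 / 2 * 0.122876 = 12840

12840 kW


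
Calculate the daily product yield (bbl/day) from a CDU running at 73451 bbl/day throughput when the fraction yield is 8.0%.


Crude throughput = 73451 bbl/day
Fraction yield = 8.0%
yield = throughput * fraction / 100
yield = 73451 * 8.0 / 100 = 5876.08

5876.08 bbl/day


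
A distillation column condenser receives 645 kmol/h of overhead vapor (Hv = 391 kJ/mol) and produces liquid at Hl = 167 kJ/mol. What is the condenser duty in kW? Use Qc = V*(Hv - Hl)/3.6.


Qc = 645 * (391 - 167) / 3.6 = 645 * 224 / 3.6 = 40130

40130 kW


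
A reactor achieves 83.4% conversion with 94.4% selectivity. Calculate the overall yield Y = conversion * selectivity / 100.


Overall yield = conversion (%) * selectivity (%) / 100
Conversion = 83.4%, Selectivity = 94.4%
Y = 83.4 * 94.4 / 100
= 78.7296 %

78.7296 %


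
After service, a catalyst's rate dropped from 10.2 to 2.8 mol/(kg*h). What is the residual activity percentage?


Activity (%) = (rate_used / rate_fresh) * 100
rate_used = 2.8, rate_fresh = 10.2
= (2.8 / 10.2) * 100
= 0.2745 * 100 = 27.45

27.45 %


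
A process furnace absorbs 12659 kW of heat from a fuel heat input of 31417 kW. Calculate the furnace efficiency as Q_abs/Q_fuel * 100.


Furnace efficiency = Q_absorbed / Q_fuel * 100
= 12659 / 31417 * 100 = 40.29

40.29 %


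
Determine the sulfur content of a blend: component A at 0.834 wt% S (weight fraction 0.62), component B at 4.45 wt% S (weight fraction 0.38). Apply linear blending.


Linear sulfur blending: S_blend = x1*S1 + x2*S2
Contribution 1: 0.62 * 0.834 = 0.51708 wt%
Contribution 2: 0.38 * 4.45 = 1.691 wt%
S_blend = 0.51708 + 1.691 = 2.20808

2.20808 wt%


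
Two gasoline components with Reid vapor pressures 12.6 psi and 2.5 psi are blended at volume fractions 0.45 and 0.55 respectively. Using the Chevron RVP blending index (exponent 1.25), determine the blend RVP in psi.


Chevron index: RVP_blend = (sum xi*RVPi^1.25)^(1/1.25)
RVP^1.25 terms: 0.45 * 12.6^1.25 + 0.55 * 2.5^1.25 = 12.4115
RVP_blend = 12.4115^(1/1.25) = 7.500

7.500 psi


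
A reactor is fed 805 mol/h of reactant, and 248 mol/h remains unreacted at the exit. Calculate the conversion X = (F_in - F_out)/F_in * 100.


X = (F_in - F_out) / F_in * 100
Moles reacted = 805 - 248 = 557
X = 557 / 805 * 100
= 0.6919 * 100
= 69.19 %

69.19 %


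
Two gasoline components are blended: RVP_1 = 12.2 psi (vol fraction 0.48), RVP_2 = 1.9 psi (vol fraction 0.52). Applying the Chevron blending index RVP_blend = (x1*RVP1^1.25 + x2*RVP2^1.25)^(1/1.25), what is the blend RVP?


Chevron index: RVP_blend = (sum xi*RVPi^1.25)^(1/1.25)
RVP^1.25 terms: 0.48 * 12.2^1.25 + 0.52 * 1.9^1.25 = 12.1043
RVP_blend = 12.1043^(1/1.25) = 7.351

7.351 psi


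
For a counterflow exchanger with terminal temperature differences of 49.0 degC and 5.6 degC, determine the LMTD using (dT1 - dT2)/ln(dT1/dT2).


LMTD = (dT1 - dT2) / ln(dT1/dT2)
= (49.0 - 5.6) / ln(49.0 / 5.6) = 43.4 / 2.16905 = 20.01

20.01 degC


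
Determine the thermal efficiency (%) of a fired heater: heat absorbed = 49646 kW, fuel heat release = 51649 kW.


Furnace efficiency = Q_absorbed / Q_fuel * 100
= 49646 / 51649 * 100 = 96.12

96.12 %


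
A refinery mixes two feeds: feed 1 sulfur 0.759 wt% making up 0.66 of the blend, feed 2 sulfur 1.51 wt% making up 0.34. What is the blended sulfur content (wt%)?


Linear sulfur blending: S_blend = x1*S1 + x2*S2
Contribution 1: 0.66 * 0.759 = 0.50094 wt%
Contribution 2: 0.34 * 1.51 = 0.5134 wt%
S_blend = 0.50094 + 0.5134 = 1.01434

1.01434 wt%


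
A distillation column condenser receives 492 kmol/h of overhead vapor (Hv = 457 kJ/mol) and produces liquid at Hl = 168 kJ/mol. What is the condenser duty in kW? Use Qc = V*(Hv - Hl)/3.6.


Qc = 492 * (457 - 168) / 3.6 = 492 * 289 / 3.6 = 39500

39500 kW


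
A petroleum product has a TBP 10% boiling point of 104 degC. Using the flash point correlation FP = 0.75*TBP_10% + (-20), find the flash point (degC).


FP = 0.75 * 104 + (-20) = 58

58 degC


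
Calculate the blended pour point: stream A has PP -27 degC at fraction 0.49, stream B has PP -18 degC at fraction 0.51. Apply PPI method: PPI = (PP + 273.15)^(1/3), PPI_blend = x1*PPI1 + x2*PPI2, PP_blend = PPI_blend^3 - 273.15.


PPI_1 = (-27 + 273.15)^(1/3) = 6.2671
PPI_2 = (-18 + 273.15)^(1/3) = 6.342569
PPI_blend = 0.49 * 6.2671 + 0.51 * 6.342569 = 6.305589
PP_blend = 6.305589^3 - 273.15 = 250.7131 - 273.15 = -22.44

-22.44 degC


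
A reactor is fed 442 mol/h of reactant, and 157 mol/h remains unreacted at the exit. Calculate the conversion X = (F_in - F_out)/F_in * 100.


X = (F_in - F_out) / F_in * 100
Moles reacted = 442 - 157 = 285
X = 285 / 442 * 100
= 0.6448 * 100
= 64.48 %

64.48 %


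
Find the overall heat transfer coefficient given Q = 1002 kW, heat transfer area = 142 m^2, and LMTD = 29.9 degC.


From Q = U*A*LMTD, U = Q / (A * LMTD)
U = 1002 / (142 * 29.9) = 1002 / 4245.8 = 0.2360

0.2360 kW/(m^2*K)


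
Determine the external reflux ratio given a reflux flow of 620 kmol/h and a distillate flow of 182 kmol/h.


Reflux ratio definition: R = L / D (liquid returned / distillate withdrawn)
L = 620 kmol/h, D = 182 kmol/h
R = 620 / 182 = 3.407

3.407


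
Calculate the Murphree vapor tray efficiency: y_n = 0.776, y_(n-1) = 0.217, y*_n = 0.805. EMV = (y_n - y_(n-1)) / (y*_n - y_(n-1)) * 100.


Murphree vapor efficiency: EMV = (y_n - y_(n-1)) / (y*_n - y_(n-1)) * 100
EMV = (0.776 - 0.217) / (0.805 - 0.217) * 100 = 0.559 / 0.588 * 100 = 95.07

95.07 %


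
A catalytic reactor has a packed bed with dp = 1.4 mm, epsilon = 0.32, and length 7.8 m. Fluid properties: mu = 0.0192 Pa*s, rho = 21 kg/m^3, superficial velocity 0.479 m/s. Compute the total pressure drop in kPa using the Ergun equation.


dp = 1.4 mm = 0.0014 m
Viscous term = 150*0.0192*0.479*(1-0.32)^2 / (0.0014^2*0.32^3) = 9932070
Inertial term = 1.75*21*0.479^2*(1-0.32) / (0.0014*0.32^3) = 124985
dP/L = 9932070 + 124985 = 10057100 Pa/m
dP = 10057100 * 7.8 / 1000 = 78450 kPa

78450 kPa


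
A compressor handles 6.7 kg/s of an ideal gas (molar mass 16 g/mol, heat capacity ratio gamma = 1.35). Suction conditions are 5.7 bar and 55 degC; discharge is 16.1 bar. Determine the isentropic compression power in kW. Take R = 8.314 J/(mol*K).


Isentropic work: W = m*(gamma/(gamma-1))*(R*T1/MW)*((P2/P1)^((gamma-1)/gamma) - 1)
T1 = 55 + 273.15 = 328.15 K
Pressure ratio = 16.1 / 5.7 = 2.82456
Exponent = (1.35 - 1)/1.35 = 0.259259
(P2/P1)^exp - 1 = 2.82456^0.259259 - 1 = 0.30892
W = 6.7 * 1.35 / 0.35 * 8.314 * 328.15 / 16 * 0.30892 = 1361

1361 kW


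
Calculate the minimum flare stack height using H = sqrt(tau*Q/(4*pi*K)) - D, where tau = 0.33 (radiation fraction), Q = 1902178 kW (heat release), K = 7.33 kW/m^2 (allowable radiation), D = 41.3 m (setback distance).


tau*Q/(4*pi*K) = 0.33 * 1902178 / (4 * pi * 7.33) = 6814.77
sqrt(6814.77) = 82.5516
H = 82.5516 - 41.3 = 41.25

41.25 m


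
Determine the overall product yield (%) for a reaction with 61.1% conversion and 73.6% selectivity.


Overall yield = conversion (%) * selectivity (%) / 100
Conversion = 61.1%, Selectivity = 73.6%
Y = 61.1 * 73.6 / 100
= 44.9696 %

44.9696 %


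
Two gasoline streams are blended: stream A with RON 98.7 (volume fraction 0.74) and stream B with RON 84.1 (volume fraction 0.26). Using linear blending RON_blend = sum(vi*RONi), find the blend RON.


Linear blending: RON_blend = sum(vi * RONi)
Contribution 1: 0.74 * 98.7 = 73.038
Contribution 2: 0.26 * 84.1 = 21.866
RON_blend = 73.038 + 21.866 = 94.904

94.904


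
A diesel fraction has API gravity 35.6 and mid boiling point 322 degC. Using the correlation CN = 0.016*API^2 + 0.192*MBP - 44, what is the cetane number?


CN = 0.016 * 35.6^2 + 0.192 * 322 - 44
CN = 20.27776 + 61.824 - 44 = 38.10176

38.10176


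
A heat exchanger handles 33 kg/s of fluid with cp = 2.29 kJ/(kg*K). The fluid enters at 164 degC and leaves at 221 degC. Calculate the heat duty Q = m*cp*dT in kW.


Q = m_dot * cp * delta_T
delta_T = 221 - 164 = 57 K
Q = 33 * 2.29 * 57
= 75.57 * 57
= 4307.49 kW

4307.49 kW


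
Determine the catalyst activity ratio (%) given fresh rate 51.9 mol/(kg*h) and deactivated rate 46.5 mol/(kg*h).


Activity (%) = (rate_used / rate_fresh) * 100
rate_used = 46.5, rate_fresh = 51.9
= (46.5 / 51.9) * 100
= 0.8960 * 100 = 89.60

89.60 %


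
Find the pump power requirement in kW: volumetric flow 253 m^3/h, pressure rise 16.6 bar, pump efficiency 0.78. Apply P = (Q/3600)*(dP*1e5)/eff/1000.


Q = 253 / 3600 = 0.0702778 m^3/s
P = 0.0702778 * (16.6 * 1e5) / 0.78 / 1000 = 149.6

149.6 kW


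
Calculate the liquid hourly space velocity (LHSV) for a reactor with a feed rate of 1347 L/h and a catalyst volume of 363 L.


LHSV = volumetric feed rate / catalyst volume
= 1347 L/h / 363 L
= 3.711 h^-1

3.711 h^-1


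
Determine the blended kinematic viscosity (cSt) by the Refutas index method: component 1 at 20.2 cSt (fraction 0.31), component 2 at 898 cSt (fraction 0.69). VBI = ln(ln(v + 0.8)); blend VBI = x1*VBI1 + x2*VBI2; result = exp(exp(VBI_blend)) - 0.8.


Refutas method: VBN_i = 14.534*ln(ln(visc_i + 0.8)) + 10.975, blended linearly by mass fraction; since VBN is linear in VBI_i = ln(ln(visc_i + 0.8)) and the fractions sum to 1, blend VBI directly: visc = exp(exp(VBI_blend)) - 0.8
VBI_1 = ln(ln(20.2 + 0.8)) = 1.11334
VBI_2 = ln(ln(898 + 0.8)) = 1.91708
VBI_blend = 0.31 * 1.11334 + 0.69 * 1.91708 = 1.66792
visc_blend = exp(exp(1.66792)) - 0.8 = 199.8

199.8 cSt


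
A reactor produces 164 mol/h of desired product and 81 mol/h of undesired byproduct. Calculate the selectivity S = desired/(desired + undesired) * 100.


Selectivity = desired / (desired + undesired) * 100
Total products = 164 + 81 = 245 mol/h
S = 164 / 245 * 100
= 0.6694 * 100
= 66.94 %

66.94 %


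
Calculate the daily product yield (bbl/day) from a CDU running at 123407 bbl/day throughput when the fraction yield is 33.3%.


Crude throughput = 123407 bbl/day
Fraction yield = 33.3%
yield = throughput * fraction / 100
yield = 123407 * 33.3 / 100 = 41094.531

41094.531 bbl/day


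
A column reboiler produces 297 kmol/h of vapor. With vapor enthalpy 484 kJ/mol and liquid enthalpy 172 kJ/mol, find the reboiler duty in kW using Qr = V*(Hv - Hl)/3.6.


Qr = 297 * (484 - 172) / 3.6 = 297 * 312 / 3.6 = 25740

25740 kW


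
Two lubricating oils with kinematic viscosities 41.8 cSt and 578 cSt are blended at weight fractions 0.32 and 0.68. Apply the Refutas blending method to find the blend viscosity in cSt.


Refutas method: VBN_i = 14.534*ln(ln(visc_i + 0.8)) + 10.975, blended linearly by mass fraction; since VBN is linear in VBI_i = ln(ln(visc_i + 0.8)) and the fractions sum to 1, blend VBI directly: visc = exp(exp(VBI_blend)) - 0.8
VBI_1 = ln(ln(41.8 + 0.8)) = 1.32225
VBI_2 = ln(ln(578 + 0.8)) = 1.85018
VBI_blend = 0.32 * 1.32225 + 0.68 * 1.85018 = 1.68124
visc_blend = exp(exp(1.68124)) - 0.8 = 214.5

214.5 cSt


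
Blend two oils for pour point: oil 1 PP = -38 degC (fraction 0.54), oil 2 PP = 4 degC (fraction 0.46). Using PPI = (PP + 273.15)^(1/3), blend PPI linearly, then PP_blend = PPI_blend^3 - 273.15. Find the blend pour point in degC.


PPI_1 = (-38 + 273.15)^(1/3) = 6.172318
PPI_2 = (4 + 273.15)^(1/3) = 6.51986
PPI_blend = 0.54 * 6.172318 + 0.46 * 6.51986 = 6.332187
PP_blend = 6.332187^3 - 273.15 = 253.8991 - 273.15 = -19.25

-19.25 degC


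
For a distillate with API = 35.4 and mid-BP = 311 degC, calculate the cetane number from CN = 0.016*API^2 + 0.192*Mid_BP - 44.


CN = 0.016 * 35.4^2 + 0.192 * 311 - 44
CN = 20.05056 + 59.712 - 44 = 35.76256

35.76256


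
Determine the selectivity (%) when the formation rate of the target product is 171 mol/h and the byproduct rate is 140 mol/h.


Selectivity = desired / (desired + undesired) * 100
Total products = 171 + 140 = 311 mol/h
S = 171 / 311 * 100
= 0.5498 * 100
= 54.98 %

54.98 %


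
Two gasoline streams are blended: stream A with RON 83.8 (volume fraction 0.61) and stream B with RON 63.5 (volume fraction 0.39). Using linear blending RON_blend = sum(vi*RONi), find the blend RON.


Linear blending: RON_blend = sum(vi * RONi)
Contribution 1: 0.61 * 83.8 = 51.118
Contribution 2: 0.39 * 63.5 = 24.765
RON_blend = 51.118 + 24.765 = 75.883

75.883


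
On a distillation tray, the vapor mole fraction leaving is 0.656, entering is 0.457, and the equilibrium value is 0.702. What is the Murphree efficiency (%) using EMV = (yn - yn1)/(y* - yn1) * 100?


Murphree vapor efficiency: EMV = (y_n - y_(n-1)) / (y*_n - y_(n-1)) * 100
EMV = (0.656 - 0.457) / (0.702 - 0.457) * 100 = 0.199 / 0.245 * 100 = 81.22

81.22 %


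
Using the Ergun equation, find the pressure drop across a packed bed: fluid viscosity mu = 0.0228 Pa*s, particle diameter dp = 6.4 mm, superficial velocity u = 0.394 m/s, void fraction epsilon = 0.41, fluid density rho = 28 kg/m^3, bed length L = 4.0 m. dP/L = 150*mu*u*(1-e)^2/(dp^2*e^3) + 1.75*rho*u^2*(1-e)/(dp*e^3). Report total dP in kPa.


dp = 6.4 mm = 0.0064 m
Viscous term = 150*0.0228*0.394*(1-0.41)^2 / (0.0064^2*0.41^3) = 166156
Inertial term = 1.75*28*0.394^2*(1-0.41) / (0.0064*0.41^3) = 10174.4
dP/L = 166156 + 10174.4 = 176330 Pa/m
dP = 176330 * 4.0 / 1000 = 705.3 kPa

705.3 kPa


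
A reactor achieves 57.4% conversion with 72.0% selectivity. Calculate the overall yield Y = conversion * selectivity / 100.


Overall yield = conversion (%) * selectivity (%) / 100
Conversion = 57.4%, Selectivity = 72.0%
Y = 57.4 * 72.0 / 100
= 41.328 %

41.328 %


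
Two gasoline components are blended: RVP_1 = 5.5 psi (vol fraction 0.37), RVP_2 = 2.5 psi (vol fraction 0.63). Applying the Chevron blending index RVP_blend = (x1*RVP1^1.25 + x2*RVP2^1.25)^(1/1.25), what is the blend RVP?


Chevron index: RVP_blend = (sum xi*RVPi^1.25)^(1/1.25)
RVP^1.25 terms: 0.37 * 5.5^1.25 + 0.63 * 2.5^1.25 = 5.09687
RVP_blend = 5.09687^(1/1.25) = 3.680

3.680 psi


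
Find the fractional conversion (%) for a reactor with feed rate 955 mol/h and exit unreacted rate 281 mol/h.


X = (F_in - F_out) / F_in * 100
Moles reacted = 955 - 281 = 674
X = 674 / 955 * 100
= 0.7058 * 100
= 70.58 %

70.58 %


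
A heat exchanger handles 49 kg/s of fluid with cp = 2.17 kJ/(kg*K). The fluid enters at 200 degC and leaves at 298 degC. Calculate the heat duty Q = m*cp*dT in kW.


Q = m_dot * cp * delta_T
delta_T = 298 - 200 = 98 K
Q = 49 * 2.17 * 98
= 106.33 * 98
= 10420.34 kW

10420.34 kW


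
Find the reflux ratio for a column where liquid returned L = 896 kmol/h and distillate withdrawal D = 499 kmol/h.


Reflux ratio definition: R = L / D (liquid returned / distillate withdrawn)
L = 896 kmol/h, D = 499 kmol/h
R = 896 / 499 = 1.796

1.796


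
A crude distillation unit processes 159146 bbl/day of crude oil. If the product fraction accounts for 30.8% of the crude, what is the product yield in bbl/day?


Crude throughput = 159146 bbl/day
Fraction yield = 30.8%
yield = throughput * fraction / 100
yield = 159146 * 30.8 / 100 = 49016.968

49016.968 bbl/day


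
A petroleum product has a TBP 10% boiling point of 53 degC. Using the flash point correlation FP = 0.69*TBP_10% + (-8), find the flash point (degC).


FP = 0.69 * 53 + (-8) = 28.57

28.57 degC


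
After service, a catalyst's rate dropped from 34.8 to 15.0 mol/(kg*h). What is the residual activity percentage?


Activity (%) = (rate_used / rate_fresh) * 100
rate_used = 15.0, rate_fresh = 34.8
= (15.0 / 34.8) * 100
= 0.4310 * 100 = 43.10

43.10 %


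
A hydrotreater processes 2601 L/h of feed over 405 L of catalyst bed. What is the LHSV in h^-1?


LHSV = volumetric feed rate / catalyst volume
= 2601 L/h / 405 L
= 6.422 h^-1

6.422 h^-1


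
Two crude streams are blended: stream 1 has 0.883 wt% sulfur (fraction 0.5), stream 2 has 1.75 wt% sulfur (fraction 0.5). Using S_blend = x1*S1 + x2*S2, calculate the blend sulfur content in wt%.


Linear sulfur blending: S_blend = x1*S1 + x2*S2
Contribution 1: 0.5 * 0.883 = 0.4415 wt%
Contribution 2: 0.5 * 1.75 = 0.875 wt%
S_blend = 0.4415 + 0.875 = 1.3165

1.3165 wt%


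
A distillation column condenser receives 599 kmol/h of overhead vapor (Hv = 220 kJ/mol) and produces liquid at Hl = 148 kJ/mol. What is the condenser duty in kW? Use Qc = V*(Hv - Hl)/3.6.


Qc = 599 * (220 - 148) / 3.6 = 599 * 72 / 3.6 = 11980

11980 kW


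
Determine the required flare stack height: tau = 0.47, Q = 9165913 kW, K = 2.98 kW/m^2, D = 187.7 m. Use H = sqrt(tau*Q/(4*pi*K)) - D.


tau*Q/(4*pi*K) = 0.47 * 9165913 / (4 * pi * 2.98) = 115040
sqrt(115040) = 339.175
H = 339.175 - 187.7 = 151.5

151.5 m


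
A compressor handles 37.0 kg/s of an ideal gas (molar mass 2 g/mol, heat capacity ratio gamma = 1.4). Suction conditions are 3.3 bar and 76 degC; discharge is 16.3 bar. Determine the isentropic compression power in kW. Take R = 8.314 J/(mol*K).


Isentropic work: W = m*(gamma/(gamma-1))*(R*T1/MW)*((P2/P1)^((gamma-1)/gamma) - 1)
T1 = 76 + 273.15 = 349.15 K
Pressure ratio = 16.3 / 3.3 = 4.93939
Exponent = (1.4 - 1)/1.4 = 0.285714
(P2/P1)^exp - 1 = 4.93939^0.285714 - 1 = 0.57831
W = 37.0 * 1.4 / 0.4 * 8.314 * 349.15 / 2 * 0.57831 = 108700

108700 kW


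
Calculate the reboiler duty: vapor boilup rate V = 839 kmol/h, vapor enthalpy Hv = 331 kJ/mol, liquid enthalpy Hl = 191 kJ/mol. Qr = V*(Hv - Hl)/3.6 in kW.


Qr = 839 * (331 - 191) / 3.6 = 839 * 140 / 3.6 = 32630

32630 kW


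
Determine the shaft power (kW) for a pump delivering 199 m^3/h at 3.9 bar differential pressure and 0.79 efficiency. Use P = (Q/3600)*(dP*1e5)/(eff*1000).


Q = 199 / 3600 = 0.0552778 m^3/s
P = 0.0552778 * (3.9 * 1e5) / 0.79 / 1000 = 27.29

27.29 kW


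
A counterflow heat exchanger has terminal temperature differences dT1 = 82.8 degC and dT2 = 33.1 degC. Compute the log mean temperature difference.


LMTD = (dT1 - dT2) / ln(dT1/dT2)
= (82.8 - 33.1) / ln(82.8 / 33.1) = 49.7 / 0.916895 = 54.20

54.20 degC


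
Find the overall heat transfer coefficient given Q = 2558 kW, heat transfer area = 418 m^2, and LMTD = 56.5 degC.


From Q = U*A*LMTD, U = Q / (A * LMTD)
U = 2558 / (418 * 56.5) = 2558 / 23617 = 0.1083

0.1083 kW/(m^2*K)


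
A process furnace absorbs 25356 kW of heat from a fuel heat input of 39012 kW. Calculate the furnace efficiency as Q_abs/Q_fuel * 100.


Furnace efficiency = Q_absorbed / Q_fuel * 100
= 25356 / 39012 * 100 = 65.00

65.00 %


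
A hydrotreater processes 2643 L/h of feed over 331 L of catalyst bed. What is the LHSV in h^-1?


LHSV = volumetric feed rate / catalyst volume
= 2643 L/h / 331 L
= 7.985 h^-1

7.985 h^-1


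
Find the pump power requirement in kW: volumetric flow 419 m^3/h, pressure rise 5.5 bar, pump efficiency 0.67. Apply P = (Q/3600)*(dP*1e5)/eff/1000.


Q = 419 / 3600 = 0.116389 m^3/s
P = 0.116389 * (5.5 * 1e5) / 0.67 / 1000 = 95.54

95.54 kW


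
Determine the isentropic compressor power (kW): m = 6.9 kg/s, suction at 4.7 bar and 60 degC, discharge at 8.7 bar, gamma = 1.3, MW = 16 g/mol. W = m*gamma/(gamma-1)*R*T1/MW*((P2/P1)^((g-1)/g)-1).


Isentropic work: W = m*(gamma/(gamma-1))*(R*T1/MW)*((P2/P1)^((gamma-1)/gamma) - 1)
T1 = 60 + 273.15 = 333.15 K
Pressure ratio = 8.7 / 4.7 = 1.85106
Exponent = (1.3 - 1)/1.3 = 0.230769
(P2/P1)^exp - 1 = 1.85106^0.230769 - 1 = 0.15269
W = 6.9 * 1.3 / 0.3 * 8.314 * 333.15 / 16 * 0.15269 = 790.3

790.3 kW


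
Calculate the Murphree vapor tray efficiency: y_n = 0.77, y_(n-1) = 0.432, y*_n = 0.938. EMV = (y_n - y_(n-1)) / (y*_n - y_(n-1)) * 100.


Murphree vapor efficiency: EMV = (y_n - y_(n-1)) / (y*_n - y_(n-1)) * 100
EMV = (0.77 - 0.432) / (0.938 - 0.432) * 100 = 0.338 / 0.506 * 100 = 66.80

66.80 %


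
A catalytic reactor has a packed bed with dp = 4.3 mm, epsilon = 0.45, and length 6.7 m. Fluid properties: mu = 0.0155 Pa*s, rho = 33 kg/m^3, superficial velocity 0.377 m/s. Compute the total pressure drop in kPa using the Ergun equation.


dp = 4.3 mm = 0.0043 m
Viscous term = 150*0.0155*0.377*(1-0.45)^2 / (0.0043^2*0.45^3) = 157368
Inertial term = 1.75*33*0.377^2*(1-0.45) / (0.0043*0.45^3) = 11521
dP/L = 157368 + 11521 = 168889 Pa/m
dP = 168889 * 6.7 / 1000 = 1132 kPa

1132 kPa


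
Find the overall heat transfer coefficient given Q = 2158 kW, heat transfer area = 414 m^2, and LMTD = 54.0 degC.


From Q = U*A*LMTD, U = Q / (A * LMTD)
U = 2158 / (414 * 54.0) = 2158 / 22356 = 0.09653

0.09653 kW/(m^2*K)


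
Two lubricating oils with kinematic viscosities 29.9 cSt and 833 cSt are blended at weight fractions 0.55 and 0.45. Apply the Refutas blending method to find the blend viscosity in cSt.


Refutas method: VBN_i = 14.534*ln(ln(visc_i + 0.8)) + 10.975, blended linearly by mass fraction; since VBN is linear in VBI_i = ln(ln(visc_i + 0.8)) and the fractions sum to 1, blend VBI directly: visc = exp(exp(VBI_blend)) - 0.8
VBI_1 = ln(ln(29.9 + 0.8)) = 1.23089
VBI_2 = ln(ln(833 + 0.8)) = 1.90598
VBI_blend = 0.55 * 1.23089 + 0.45 * 1.90598 = 1.53468
visc_blend = exp(exp(1.53468)) - 0.8 = 102.7

102.7 cSt


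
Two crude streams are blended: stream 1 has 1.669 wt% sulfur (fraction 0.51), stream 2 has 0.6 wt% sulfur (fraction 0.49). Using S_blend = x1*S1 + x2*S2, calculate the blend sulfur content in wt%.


Linear sulfur blending: S_blend = x1*S1 + x2*S2
Contribution 1: 0.51 * 1.669 = 0.85119 wt%
Contribution 2: 0.49 * 0.6 = 0.294 wt%
S_blend = 0.85119 + 0.294 = 1.14519

1.14519 wt%


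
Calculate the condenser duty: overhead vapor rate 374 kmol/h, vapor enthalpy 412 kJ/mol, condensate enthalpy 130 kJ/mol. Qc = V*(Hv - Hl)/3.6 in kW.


Qc = 374 * (412 - 130) / 3.6 = 374 * 282 / 3.6 = 29300

29300 kW
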